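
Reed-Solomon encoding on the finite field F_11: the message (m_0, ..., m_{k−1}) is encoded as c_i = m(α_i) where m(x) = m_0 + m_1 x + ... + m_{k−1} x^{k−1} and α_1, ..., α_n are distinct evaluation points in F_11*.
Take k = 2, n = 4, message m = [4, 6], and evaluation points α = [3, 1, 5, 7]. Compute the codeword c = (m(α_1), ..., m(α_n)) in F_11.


c = [0, 10, 1, 2]

Message polynomial: m(x) = 4 + 6·x (mod 11).
For each evaluation point α_i, compute m(α_i) mod 11:
  α_1 = 3: Horner steps 6 → 0, so m(3) = 0.
  α_2 = 1: Horner steps 6 → 10, so m(1) = 10.
  α_3 = 5: Horner steps 6 → 1, so m(5) = 1.
  α_4 = 7: Horner steps 6 → 2, so m(7) = 2.
Codeword c = [0, 10, 1, 2] ∈ F_11^4.


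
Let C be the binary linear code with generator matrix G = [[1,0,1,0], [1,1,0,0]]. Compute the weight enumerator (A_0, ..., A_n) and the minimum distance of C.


Weight distribution: A_0 = 1, A_2 = 3. Minimum distance d = 2.

Enumerate all 2^2 = 4 messages m ∈ F_2^2.
For each, compute codeword c = mG in F_2^4, then tally its weight.
  m = 00 → c = 0000, weight = 0.
  m = 10 → c = 1010, weight = 2.
  m = 01 → c = 1100, weight = 2.
  m = 11 → c = 0110, weight = 2.
Tally weights:
  weight 0: 1 codewords.
  weight 2: 3 codewords.
Minimum distance d = smallest w > 0 with A_w > 0 = 2.
Sanity: Σ A_w = 4 = 2^2 = 4 ✓.


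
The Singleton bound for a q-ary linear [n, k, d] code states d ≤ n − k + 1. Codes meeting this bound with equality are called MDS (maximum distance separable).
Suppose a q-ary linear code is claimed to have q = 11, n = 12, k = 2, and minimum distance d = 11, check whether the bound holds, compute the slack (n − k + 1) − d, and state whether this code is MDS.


Singleton RHS = n − k + 1 = 11, slack = 0, bound satisfied, MDS.

Singleton bound: d ≤ n − k + 1.
Here n = 12, k = 2, so n − k + 1 = 11.
Given d = 11, check d ≤ 11: YES.
Slack = (n − k + 1) − d = 0.
The code is MDS (slack = 0).
Description: the claimed parameters are [12, 2, 11]_11; such a code would be MDS (meets Singleton bound).


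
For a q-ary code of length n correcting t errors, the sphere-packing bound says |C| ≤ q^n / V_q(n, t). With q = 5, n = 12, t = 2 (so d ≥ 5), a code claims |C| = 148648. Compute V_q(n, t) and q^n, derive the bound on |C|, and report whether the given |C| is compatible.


V_q(n, t) = 1105, q^n = 244140625, Hamming bound = 220941, |C| = 148648 ≤ bound (satisfied).

Step 1: Compute V_q(n, t) = Σ_{j=0}^2 C(n, j) (q−1)^j.
  j = 0: C(12,0)·(4)^0 = 1·1 = 1.
  j = 1: C(12,1)·(4)^1 = 12·4 = 48.
  j = 2: C(12,2)·(4)^2 = 66·16 = 1056.
  V_q(n, t) = 1 + 48 + 1056 = 1105.
Step 2: q^n = 5^12 = 244140625.
Step 3: Hamming bound ⌊q^n / V_q(n,t)⌋ = ⌊244140625/1105⌋ = 220941.
Step 4: Compare |C| = 148648 to 220941: satisfied.
The claimed |C| lies below the Hamming bound.


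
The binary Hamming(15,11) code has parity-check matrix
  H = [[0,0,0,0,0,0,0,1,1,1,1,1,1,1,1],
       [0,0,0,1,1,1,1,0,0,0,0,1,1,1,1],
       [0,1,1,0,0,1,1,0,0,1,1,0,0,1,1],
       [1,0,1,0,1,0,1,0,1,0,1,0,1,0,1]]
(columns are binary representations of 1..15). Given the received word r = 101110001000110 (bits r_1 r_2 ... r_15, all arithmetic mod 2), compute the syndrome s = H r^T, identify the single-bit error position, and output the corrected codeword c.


s = (1, 0, 0, 1)^T, error position = 9, corrected codeword c = 101110000000110

Compute s = H r^T mod 2 one row at a time:
  s_1 = 0 + 1 + 0 + 0 + 0 + 1 + 1 + 0 = 3 ≡ 1 (mod 2).
  s_2 = 1 + 1 + 0 + 0 + 0 + 1 + 1 + 0 = 4 ≡ 0 (mod 2).
  s_3 = 0 + 1 + 0 + 0 + 0 + 0 + 1 + 0 = 2 ≡ 0 (mod 2).
  s_4 = 1 + 1 + 1 + 0 + 1 + 0 + 1 + 0 = 5 ≡ 1 (mod 2).
s = (1, 0, 0, 1)^T — this equals column 9 of H (binary 1001), so error is at position 9.
Correct: flip bit 9 of r = 101110001000110 to get c = 101110000000110.


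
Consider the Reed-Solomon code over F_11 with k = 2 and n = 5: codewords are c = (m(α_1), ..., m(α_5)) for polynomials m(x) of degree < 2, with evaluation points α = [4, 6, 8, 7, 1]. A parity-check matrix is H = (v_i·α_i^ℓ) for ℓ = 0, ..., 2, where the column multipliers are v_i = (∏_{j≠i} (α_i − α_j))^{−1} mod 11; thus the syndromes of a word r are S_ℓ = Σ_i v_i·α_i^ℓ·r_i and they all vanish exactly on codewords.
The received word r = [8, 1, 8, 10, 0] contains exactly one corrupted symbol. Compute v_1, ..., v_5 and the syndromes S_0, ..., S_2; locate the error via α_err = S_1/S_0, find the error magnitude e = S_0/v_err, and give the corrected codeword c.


S = (5, 9, 3), error at position 1, error magnitude e = 3, c = [5, 1, 8, 10, 0].

Step 1: column multipliers v_i = (∏_{j≠i}(α_i − α_j))^{−1} mod 11.
  i = 1 (α = 4): (4−6)(4−8)(4−7)(4−1) = (−2)·(−4)·(−3)·3 = −72 ≡ 5, so v_1 = 5^{−1} = 9 (mod 11).
  i = 2 (α = 6): (6−4)(6−8)(6−7)(6−1) = 2·(−2)·(−1)·5 = 20 ≡ 9, so v_2 = 9^{−1} = 5 (mod 11).
  i = 3 (α = 8): (8−4)(8−6)(8−7)(8−1) = 4·2·1·7 = 56 ≡ 1, so v_3 = 1^{−1} = 1 (mod 11).
  i = 4 (α = 7): (7−4)(7−6)(7−8)(7−1) = 3·1·(−1)·6 = −18 ≡ 4, so v_4 = 4^{−1} = 3 (mod 11).
  i = 5 (α = 1): (1−4)(1−6)(1−8)(1−7) = (−3)·(−5)·(−7)·(−6) = 630 ≡ 3, so v_5 = 3^{−1} = 4 (mod 11).
  v = [9, 5, 1, 3, 4].
Step 2: syndromes of r = [8, 1, 8, 10, 0] (all sums mod 11).
  S_0 = Σ v_i r_i = 9·8 + 5·1 + 1·8 + 3·10 + 4·0 = 115 ≡ 5.
  S_1 = Σ v_i α_i r_i = 9·4·8 + 5·6·1 + 1·8·8 + 3·7·10 + 4·1·0 = 592 ≡ 9.
  α_i^2 mod 11 = [5, 3, 9, 5, 1].
  S_2 = Σ v_i α_i^2 r_i = 9·5·8 + 5·3·1 + 1·9·8 + 3·5·10 + 4·1·0 = 597 ≡ 3.
  S = (5, 9, 3) ≠ 0, so r is not a codeword (an error is present).
Step 3: locate the error. For a single error e at position i, S_ℓ = v_i·e·α_i^ℓ, so α_err = S_1/S_0.
  S_0^{−1} = 5^{−1} = 9 (mod 11), so α_err = 9·9 = 81 ≡ 4 = α_1. Error position i = 1.
  Consistency check: S_2/S_1 = 3·5 = 15 ≡ 4 = α_err ✓ (single-error assumption holds).
Step 4: error magnitude e = S_0/v_1 = S_0·∏_{j≠1}(α_1 − α_j) = 5·5 = 25 ≡ 3 (mod 11).
Step 5: correct position 1: c_1 = r_1 − e = 8 − 3 ≡ 5 (mod 11). Hence c = [5, 1, 8, 10, 0].
  Check: interpolating c through the α_i gives m(x) = 2 + 9·x (degree < 2) with m(α_i) = c_i for every i, so c is indeed a codeword.


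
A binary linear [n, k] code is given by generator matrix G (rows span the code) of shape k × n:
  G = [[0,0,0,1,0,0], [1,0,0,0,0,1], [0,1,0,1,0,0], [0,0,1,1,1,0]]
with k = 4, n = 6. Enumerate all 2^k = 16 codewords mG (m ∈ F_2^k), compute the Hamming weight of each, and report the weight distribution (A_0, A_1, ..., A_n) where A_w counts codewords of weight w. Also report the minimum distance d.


Weight distribution: A_0 = 1, A_1 = 2, A_2 = 3, A_3 = 4, A_4 = 3, A_5 = 2, A_6 = 1. Minimum distance d = 1.

Enumerate all 2^4 = 16 messages m ∈ F_2^4.
For each, compute codeword c = mG in F_2^6, then tally its weight.
  m = 0000 → c = 000000, weight = 0.
  m = 1000 → c = 000100, weight = 1.
  m = 0100 → c = 100001, weight = 2.
  m = 1100 → c = 100101, weight = 3.
  m = 0010 → c = 010100, weight = 2.
  m = 1010 → c = 010000, weight = 1.
  m = 0110 → c = 110101, weight = 4.
  m = 1110 → c = 110001, weight = 3.
  m = 0001 → c = 001110, weight = 3.
  m = 1001 → c = 001010, weight = 2.
  m = 0101 → c = 101111, weight = 5.
  m = 1101 → c = 101011, weight = 4.
  m = 0011 → c = 011010, weight = 3.
  m = 1011 → c = 011110, weight = 4.
  m = 0111 → c = 111011, weight = 5.
  m = 1111 → c = 111111, weight = 6.
Tally weights:
  weight 0: 1 codewords.
  weight 1: 2 codewords.
  weight 2: 3 codewords.
  weight 3: 4 codewords.
  weight 4: 3 codewords.
  weight 5: 2 codewords.
  weight 6: 1 codewords.
Minimum distance d = smallest w > 0 with A_w > 0 = 1.
Sanity: Σ A_w = 16 = 2^4 = 16 ✓.


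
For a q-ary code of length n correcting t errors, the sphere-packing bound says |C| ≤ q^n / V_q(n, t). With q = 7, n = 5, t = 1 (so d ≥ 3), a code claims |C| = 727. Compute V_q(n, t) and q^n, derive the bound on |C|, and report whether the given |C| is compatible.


V_q(n, t) = 31, q^n = 16807, Hamming bound = 542, |C| = 727 > bound (violated).

Step 1: Compute V_q(n, t) = Σ_{j=0}^1 C(n, j) (q−1)^j.
  j = 0: C(5,0)·(6)^0 = 1·1 = 1.
  j = 1: C(5,1)·(6)^1 = 5·6 = 30.
  V_q(n, t) = 1 + 30 = 31.
Step 2: q^n = 7^5 = 16807.
Step 3: Hamming bound ⌊q^n / V_q(n,t)⌋ = ⌊16807/31⌋ = 542.
Step 4: Compare |C| = 727 to 542: violated.
The claimed |C| lies above the Hamming bound, so no 7-ary code of length 5 with d ≥ 3 can have 727 codewords.


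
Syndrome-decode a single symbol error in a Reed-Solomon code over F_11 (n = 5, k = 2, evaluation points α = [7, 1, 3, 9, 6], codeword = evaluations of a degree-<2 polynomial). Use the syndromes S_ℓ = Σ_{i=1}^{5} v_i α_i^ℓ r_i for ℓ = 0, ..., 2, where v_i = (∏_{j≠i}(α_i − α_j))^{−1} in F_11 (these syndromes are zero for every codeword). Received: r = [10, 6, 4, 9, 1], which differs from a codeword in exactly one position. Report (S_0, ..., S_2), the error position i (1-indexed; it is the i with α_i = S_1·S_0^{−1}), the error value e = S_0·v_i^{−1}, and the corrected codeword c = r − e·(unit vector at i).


S = (3, 10, 4), error at position 1, error magnitude e = 10, c = [0, 6, 4, 9, 1].

Step 1: column multipliers v_i = (∏_{j≠i}(α_i − α_j))^{−1} mod 11.
  i = 1 (α = 7): (7−1)(7−3)(7−9)(7−6) = 6·4·(−2)·1 = −48 ≡ 7, so v_1 = 7^{−1} = 8 (mod 11).
  i = 2 (α = 1): (1−7)(1−3)(1−9)(1−6) = (−6)·(−2)·(−8)·(−5) = 480 ≡ 7, so v_2 = 7^{−1} = 8 (mod 11).
  i = 3 (α = 3): (3−7)(3−1)(3−9)(3−6) = (−4)·2·(−6)·(−3) = −144 ≡ 10, so v_3 = 10^{−1} = 10 (mod 11).
  i = 4 (α = 9): (9−7)(9−1)(9−3)(9−6) = 2·8·6·3 = 288 ≡ 2, so v_4 = 2^{−1} = 6 (mod 11).
  i = 5 (α = 6): (6−7)(6−1)(6−3)(6−9) = (−1)·5·3·(−3) = 45 ≡ 1, so v_5 = 1^{−1} = 1 (mod 11).
  v = [8, 8, 10, 6, 1].
Step 2: syndromes of r = [10, 6, 4, 9, 1] (all sums mod 11).
  S_0 = Σ v_i r_i = 8·10 + 8·6 + 10·4 + 6·9 + 1·1 = 223 ≡ 3.
  S_1 = Σ v_i α_i r_i = 8·7·10 + 8·1·6 + 10·3·4 + 6·9·9 + 1·6·1 = 1220 ≡ 10.
  α_i^2 mod 11 = [5, 1, 9, 4, 3].
  S_2 = Σ v_i α_i^2 r_i = 8·5·10 + 8·1·6 + 10·9·4 + 6·4·9 + 1·3·1 = 1027 ≡ 4.
  S = (3, 10, 4) ≠ 0, so r is not a codeword (an error is present).
Step 3: locate the error. For a single error e at position i, S_ℓ = v_i·e·α_i^ℓ, so α_err = S_1/S_0.
  S_0^{−1} = 3^{−1} = 4 (mod 11), so α_err = 10·4 = 40 ≡ 7 = α_1. Error position i = 1.
  Consistency check: S_2/S_1 = 4·10 = 40 ≡ 7 = α_err ✓ (single-error assumption holds).
Step 4: error magnitude e = S_0/v_1 = S_0·∏_{j≠1}(α_1 − α_j) = 3·7 = 21 ≡ 10 (mod 11).
Step 5: correct position 1: c_1 = r_1 − e = 10 − 10 ≡ 0 (mod 11). Hence c = [0, 6, 4, 9, 1].
  Check: interpolating c through the α_i gives m(x) = 7 + 10·x (degree < 2) with m(α_i) = c_i for every i, so c is indeed a codeword.


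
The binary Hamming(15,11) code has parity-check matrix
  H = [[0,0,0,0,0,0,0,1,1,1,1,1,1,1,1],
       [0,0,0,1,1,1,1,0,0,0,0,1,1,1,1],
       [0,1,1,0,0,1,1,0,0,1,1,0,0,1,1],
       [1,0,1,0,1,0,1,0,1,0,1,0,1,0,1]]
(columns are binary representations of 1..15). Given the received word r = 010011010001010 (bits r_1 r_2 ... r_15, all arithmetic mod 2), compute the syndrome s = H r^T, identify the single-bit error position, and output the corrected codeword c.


s = (1, 0, 1, 1)^T, error position = 11, corrected codeword c = 010011010011010

Compute s = H r^T mod 2 one row at a time:
  s_1 = 1 + 0 + 0 + 0 + 1 + 0 + 1 + 0 = 3 ≡ 1 (mod 2).
  s_2 = 0 + 1 + 1 + 0 + 1 + 0 + 1 + 0 = 4 ≡ 0 (mod 2).
  s_3 = 1 + 0 + 1 + 0 + 0 + 0 + 1 + 0 = 3 ≡ 1 (mod 2).
  s_4 = 0 + 0 + 1 + 0 + 0 + 0 + 0 + 0 = 1 ≡ 1 (mod 2).
s = (1, 0, 1, 1)^T — this equals column 11 of H (binary 1011), so error is at position 11.
Correct: flip bit 11 of r = 010011010001010 to get c = 010011010011010.


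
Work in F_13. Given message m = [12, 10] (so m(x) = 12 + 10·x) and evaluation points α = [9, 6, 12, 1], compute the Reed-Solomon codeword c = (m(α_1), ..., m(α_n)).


c = [11, 7, 2, 9]

Message polynomial: m(x) = 12 + 10·x (mod 13).
For each evaluation point α_i, compute m(α_i) mod 13:
  α_1 = 9: Horner steps 10 → 11, so m(9) = 11.
  α_2 = 6: Horner steps 10 → 7, so m(6) = 7.
  α_3 = 12: Horner steps 10 → 2, so m(12) = 2.
  α_4 = 1: Horner steps 10 → 9, so m(1) = 9.
Codeword c = [11, 7, 2, 9] ∈ F_13^4.


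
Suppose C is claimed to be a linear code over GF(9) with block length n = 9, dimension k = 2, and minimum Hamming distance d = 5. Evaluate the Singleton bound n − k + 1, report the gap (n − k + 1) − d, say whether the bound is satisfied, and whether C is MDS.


Singleton RHS = n − k + 1 = 8, slack = 3, bound satisfied, not MDS.

Singleton bound: d ≤ n − k + 1.
Here n = 9, k = 2, so n − k + 1 = 8.
Given d = 5, check d ≤ 8: YES.
Slack = (n − k + 1) − d = 3.
The code is NOT MDS (slack = 3 > 0).
Description: the claimed parameters are [9, 2, 5]_9; such a code would be non-MDS.


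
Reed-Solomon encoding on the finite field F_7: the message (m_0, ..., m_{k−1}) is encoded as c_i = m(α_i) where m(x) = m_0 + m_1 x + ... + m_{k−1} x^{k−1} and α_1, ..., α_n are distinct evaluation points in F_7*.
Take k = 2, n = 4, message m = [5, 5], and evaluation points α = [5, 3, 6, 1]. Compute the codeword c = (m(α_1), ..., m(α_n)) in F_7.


c = [2, 6, 0, 3]

Message polynomial: m(x) = 5 + 5·x (mod 7).
For each evaluation point α_i, compute m(α_i) mod 7:
  α_1 = 5: Horner steps 5 → 2, so m(5) = 2.
  α_2 = 3: Horner steps 5 → 6, so m(3) = 6.
  α_3 = 6: Horner steps 5 → 0, so m(6) = 0.
  α_4 = 1: Horner steps 5 → 3, so m(1) = 3.
Codeword c = [2, 6, 0, 3] ∈ F_7^4.


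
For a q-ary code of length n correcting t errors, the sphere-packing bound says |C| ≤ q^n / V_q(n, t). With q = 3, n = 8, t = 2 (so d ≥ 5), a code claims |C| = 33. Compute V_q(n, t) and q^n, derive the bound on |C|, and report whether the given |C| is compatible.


V_q(n, t) = 129, q^n = 6561, Hamming bound = 50, |C| = 33 ≤ bound (satisfied).

Step 1: Compute V_q(n, t) = Σ_{j=0}^2 C(n, j) (q−1)^j.
  j = 0: C(8,0)·(2)^0 = 1·1 = 1.
  j = 1: C(8,1)·(2)^1 = 8·2 = 16.
  j = 2: C(8,2)·(2)^2 = 28·4 = 112.
  V_q(n, t) = 1 + 16 + 112 = 129.
Step 2: q^n = 3^8 = 6561.
Step 3: Hamming bound ⌊q^n / V_q(n,t)⌋ = ⌊6561/129⌋ = 50.
Step 4: Compare |C| = 33 to 50: satisfied.
The claimed |C| lies below the Hamming bound.


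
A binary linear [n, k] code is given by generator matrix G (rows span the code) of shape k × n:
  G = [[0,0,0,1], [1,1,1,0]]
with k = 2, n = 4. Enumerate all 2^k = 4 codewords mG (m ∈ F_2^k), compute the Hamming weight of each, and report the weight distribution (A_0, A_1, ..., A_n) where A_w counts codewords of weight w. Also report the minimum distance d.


Weight distribution: A_0 = 1, A_1 = 1, A_3 = 1, A_4 = 1. Minimum distance d = 1.

Enumerate all 2^2 = 4 messages m ∈ F_2^2.
For each, compute codeword c = mG in F_2^4, then tally its weight.
  m = 00 → c = 0000, weight = 0.
  m = 10 → c = 0001, weight = 1.
  m = 01 → c = 1110, weight = 3.
  m = 11 → c = 1111, weight = 4.
Tally weights:
  weight 0: 1 codewords.
  weight 1: 1 codewords.
  weight 3: 1 codewords.
  weight 4: 1 codewords.
Minimum distance d = smallest w > 0 with A_w > 0 = 1.
Sanity: Σ A_w = 4 = 2^2 = 4 ✓.


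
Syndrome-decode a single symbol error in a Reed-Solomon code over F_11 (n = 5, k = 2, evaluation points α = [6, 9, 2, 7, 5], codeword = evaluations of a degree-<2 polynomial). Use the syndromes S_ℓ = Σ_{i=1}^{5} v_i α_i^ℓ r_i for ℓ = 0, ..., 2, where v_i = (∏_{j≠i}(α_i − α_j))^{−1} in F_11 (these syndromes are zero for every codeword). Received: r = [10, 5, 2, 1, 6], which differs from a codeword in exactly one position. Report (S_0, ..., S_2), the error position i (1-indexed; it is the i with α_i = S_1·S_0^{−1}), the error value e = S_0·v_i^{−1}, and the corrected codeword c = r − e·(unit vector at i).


S = (1, 5, 3), error at position 5, error magnitude e = 9, c = [10, 5, 2, 1, 8].

Step 1: column multipliers v_i = (∏_{j≠i}(α_i − α_j))^{−1} mod 11.
  i = 1 (α = 6): (6−9)(6−2)(6−7)(6−5) = (−3)·4·(−1)·1 = 12 ≡ 1, so v_1 = 1^{−1} = 1 (mod 11).
  i = 2 (α = 9): (9−6)(9−2)(9−7)(9−5) = 3·7·2·4 = 168 ≡ 3, so v_2 = 3^{−1} = 4 (mod 11).
  i = 3 (α = 2): (2−6)(2−9)(2−7)(2−5) = (−4)·(−7)·(−5)·(−3) = 420 ≡ 2, so v_3 = 2^{−1} = 6 (mod 11).
  i = 4 (α = 7): (7−6)(7−9)(7−2)(7−5) = 1·(−2)·5·2 = −20 ≡ 2, so v_4 = 2^{−1} = 6 (mod 11).
  i = 5 (α = 5): (5−6)(5−9)(5−2)(5−7) = (−1)·(−4)·3·(−2) = −24 ≡ 9, so v_5 = 9^{−1} = 5 (mod 11).
  v = [1, 4, 6, 6, 5].
Step 2: syndromes of r = [10, 5, 2, 1, 6] (all sums mod 11).
  S_0 = Σ v_i r_i = 1·10 + 4·5 + 6·2 + 6·1 + 5·6 = 78 ≡ 1.
  S_1 = Σ v_i α_i r_i = 1·6·10 + 4·9·5 + 6·2·2 + 6·7·1 + 5·5·6 = 456 ≡ 5.
  α_i^2 mod 11 = [3, 4, 4, 5, 3].
  S_2 = Σ v_i α_i^2 r_i = 1·3·10 + 4·4·5 + 6·4·2 + 6·5·1 + 5·3·6 = 278 ≡ 3.
  S = (1, 5, 3) ≠ 0, so r is not a codeword (an error is present).
Step 3: locate the error. For a single error e at position i, S_ℓ = v_i·e·α_i^ℓ, so α_err = S_1/S_0.
  S_0^{−1} = 1^{−1} = 1 (mod 11), so α_err = 5·1 = 5 ≡ 5 = α_5. Error position i = 5.
  Consistency check: S_2/S_1 = 3·9 = 27 ≡ 5 = α_err ✓ (single-error assumption holds).
Step 4: error magnitude e = S_0/v_5 = S_0·∏_{j≠5}(α_5 − α_j) = 1·9 = 9 ≡ 9 (mod 11).
Step 5: correct position 5: c_5 = r_5 − e = 6 − 9 ≡ 8 (mod 11). Hence c = [10, 5, 2, 1, 8].
  Check: interpolating c through the α_i gives m(x) = 9 + 2·x (degree < 2) with m(α_i) = c_i for every i, so c is indeed a codeword.


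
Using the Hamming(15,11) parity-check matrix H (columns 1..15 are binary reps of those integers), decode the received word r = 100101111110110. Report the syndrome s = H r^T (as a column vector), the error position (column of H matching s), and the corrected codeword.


s = (0, 1, 1, 1)^T, error position = 7, corrected codeword c = 100101011110110

Compute s = H r^T mod 2 one row at a time:
  s_1 = 1 + 1 + 1 + 1 + 0 + 1 + 1 + 0 = 6 ≡ 0 (mod 2).
  s_2 = 1 + 0 + 1 + 1 + 0 + 1 + 1 + 0 = 5 ≡ 1 (mod 2).
  s_3 = 0 + 0 + 1 + 1 + 1 + 1 + 1 + 0 = 5 ≡ 1 (mod 2).
  s_4 = 1 + 0 + 0 + 1 + 1 + 1 + 1 + 0 = 5 ≡ 1 (mod 2).
s = (0, 1, 1, 1)^T — this equals column 7 of H (binary 0111), so error is at position 7.
Correct: flip bit 7 of r = 100101111110110 to get c = 100101011110110.


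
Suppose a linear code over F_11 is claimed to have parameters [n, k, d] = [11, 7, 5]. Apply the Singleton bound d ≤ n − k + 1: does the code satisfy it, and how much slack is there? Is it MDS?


Singleton RHS = n − k + 1 = 5, slack = 0, bound satisfied, MDS.

Singleton bound: d ≤ n − k + 1.
Here n = 11, k = 7, so n − k + 1 = 5.
Given d = 5, check d ≤ 5: YES.
Slack = (n − k + 1) − d = 0.
The code is MDS (slack = 0).
Description: the claimed parameters are [11, 7, 5]_11; such a code would be MDS (meets Singleton bound).


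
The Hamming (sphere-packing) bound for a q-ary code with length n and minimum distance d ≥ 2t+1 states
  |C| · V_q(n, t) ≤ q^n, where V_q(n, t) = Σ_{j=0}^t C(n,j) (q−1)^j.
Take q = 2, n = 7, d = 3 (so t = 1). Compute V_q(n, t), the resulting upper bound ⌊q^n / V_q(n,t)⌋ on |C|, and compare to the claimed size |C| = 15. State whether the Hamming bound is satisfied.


V_q(n, t) = 8, q^n = 128, Hamming bound = 16, |C| = 15 ≤ bound (satisfied).

Step 1: Compute V_q(n, t) = Σ_{j=0}^1 C(n, j) (q−1)^j.
  j = 0: C(7,0)·(1)^0 = 1·1 = 1.
  j = 1: C(7,1)·(1)^1 = 7·1 = 7.
  V_q(n, t) = 1 + 7 = 8.
Step 2: q^n = 2^7 = 128.
Step 3: Hamming bound ⌊q^n / V_q(n,t)⌋ = ⌊128/8⌋ = 16.
Step 4: Compare |C| = 15 to 16: satisfied.
The claimed |C| lies below the Hamming bound.


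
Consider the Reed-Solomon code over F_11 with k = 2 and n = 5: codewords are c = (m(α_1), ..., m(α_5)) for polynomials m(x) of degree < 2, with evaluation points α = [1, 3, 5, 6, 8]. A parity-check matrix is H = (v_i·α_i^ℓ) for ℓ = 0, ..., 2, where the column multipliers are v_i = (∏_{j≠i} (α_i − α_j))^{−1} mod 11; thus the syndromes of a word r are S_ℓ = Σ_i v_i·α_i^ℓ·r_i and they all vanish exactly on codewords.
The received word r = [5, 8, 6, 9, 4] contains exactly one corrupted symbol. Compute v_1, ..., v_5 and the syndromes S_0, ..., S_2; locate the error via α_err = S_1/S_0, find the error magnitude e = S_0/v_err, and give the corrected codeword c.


S = (5, 4, 1), error at position 2, error magnitude e = 8, c = [5, 0, 6, 9, 4].

Step 1: column multipliers v_i = (∏_{j≠i}(α_i − α_j))^{−1} mod 11.
  i = 1 (α = 1): (1−3)(1−5)(1−6)(1−8) = (−2)·(−4)·(−5)·(−7) = 280 ≡ 5, so v_1 = 5^{−1} = 9 (mod 11).
  i = 2 (α = 3): (3−1)(3−5)(3−6)(3−8) = 2·(−2)·(−3)·(−5) = −60 ≡ 6, so v_2 = 6^{−1} = 2 (mod 11).
  i = 3 (α = 5): (5−1)(5−3)(5−6)(5−8) = 4·2·(−1)·(−3) = 24 ≡ 2, so v_3 = 2^{−1} = 6 (mod 11).
  i = 4 (α = 6): (6−1)(6−3)(6−5)(6−8) = 5·3·1·(−2) = −30 ≡ 3, so v_4 = 3^{−1} = 4 (mod 11).
  i = 5 (α = 8): (8−1)(8−3)(8−5)(8−6) = 7·5·3·2 = 210 ≡ 1, so v_5 = 1^{−1} = 1 (mod 11).
  v = [9, 2, 6, 4, 1].
Step 2: syndromes of r = [5, 8, 6, 9, 4] (all sums mod 11).
  S_0 = Σ v_i r_i = 9·5 + 2·8 + 6·6 + 4·9 + 1·4 = 137 ≡ 5.
  S_1 = Σ v_i α_i r_i = 9·1·5 + 2·3·8 + 6·5·6 + 4·6·9 + 1·8·4 = 521 ≡ 4.
  α_i^2 mod 11 = [1, 9, 3, 3, 9].
  S_2 = Σ v_i α_i^2 r_i = 9·1·5 + 2·9·8 + 6·3·6 + 4·3·9 + 1·9·4 = 441 ≡ 1.
  S = (5, 4, 1) ≠ 0, so r is not a codeword (an error is present).
Step 3: locate the error. For a single error e at position i, S_ℓ = v_i·e·α_i^ℓ, so α_err = S_1/S_0.
  S_0^{−1} = 5^{−1} = 9 (mod 11), so α_err = 4·9 = 36 ≡ 3 = α_2. Error position i = 2.
  Consistency check: S_2/S_1 = 1·3 = 3 ≡ 3 = α_err ✓ (single-error assumption holds).
Step 4: error magnitude e = S_0/v_2 = S_0·∏_{j≠2}(α_2 − α_j) = 5·6 = 30 ≡ 8 (mod 11).
Step 5: correct position 2: c_2 = r_2 − e = 8 − 8 ≡ 0 (mod 11). Hence c = [5, 0, 6, 9, 4].
  Check: interpolating c through the α_i gives m(x) = 2 + 3·x (degree < 2) with m(α_i) = c_i for every i, so c is indeed a codeword.


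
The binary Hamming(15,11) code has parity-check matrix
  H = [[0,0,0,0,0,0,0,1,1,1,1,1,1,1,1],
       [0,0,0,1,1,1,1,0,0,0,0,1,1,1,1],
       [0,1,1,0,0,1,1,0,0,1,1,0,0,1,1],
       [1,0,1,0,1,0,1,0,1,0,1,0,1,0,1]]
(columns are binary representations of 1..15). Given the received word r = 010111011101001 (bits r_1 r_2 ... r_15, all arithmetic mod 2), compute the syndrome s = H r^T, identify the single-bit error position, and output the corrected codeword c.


s = (1, 1, 0, 1)^T, error position = 13, corrected codeword c = 010111011101101

Compute s = H r^T mod 2 one row at a time:
  s_1 = 1 + 1 + 1 + 0 + 1 + 0 + 0 + 1 = 5 ≡ 1 (mod 2).
  s_2 = 1 + 1 + 1 + 0 + 1 + 0 + 0 + 1 = 5 ≡ 1 (mod 2).
  s_3 = 1 + 0 + 1 + 0 + 1 + 0 + 0 + 1 = 4 ≡ 0 (mod 2).
  s_4 = 0 + 0 + 1 + 0 + 1 + 0 + 0 + 1 = 3 ≡ 1 (mod 2).
s = (1, 1, 0, 1)^T — this equals column 13 of H (binary 1101), so error is at position 13.
Correct: flip bit 13 of r = 010111011101001 to get c = 010111011101101.


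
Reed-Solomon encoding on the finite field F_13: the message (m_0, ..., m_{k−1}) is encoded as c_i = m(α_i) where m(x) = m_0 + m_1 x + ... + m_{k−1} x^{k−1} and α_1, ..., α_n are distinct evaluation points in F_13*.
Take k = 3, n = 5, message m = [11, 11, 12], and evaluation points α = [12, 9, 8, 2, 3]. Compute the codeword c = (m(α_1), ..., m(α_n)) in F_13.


c = [12, 3, 9, 3, 9]

Message polynomial: m(x) = 11 + 11·x + 12·x^2 (mod 13).
For each evaluation point α_i, compute m(α_i) mod 13:
  α_1 = 12: Horner steps 12 → 12 → 12, so m(12) = 12.
  α_2 = 9: Horner steps 12 → 2 → 3, so m(9) = 3.
  α_3 = 8: Horner steps 12 → 3 → 9, so m(8) = 9.
  α_4 = 2: Horner steps 12 → 9 → 3, so m(2) = 3.
  α_5 = 3: Horner steps 12 → 8 → 9, so m(3) = 9.
Codeword c = [12, 3, 9, 3, 9] ∈ F_13^5.


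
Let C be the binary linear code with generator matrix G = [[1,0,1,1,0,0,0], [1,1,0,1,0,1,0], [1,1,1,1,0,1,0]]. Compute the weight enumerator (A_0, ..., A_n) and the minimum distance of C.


Weight distribution: A_0 = 1, A_1 = 1, A_2 = 2, A_3 = 2, A_4 = 1, A_5 = 1. Minimum distance d = 1.

Enumerate all 2^3 = 8 messages m ∈ F_2^3.
For each, compute codeword c = mG in F_2^7, then tally its weight.
  m = 000 → c = 0000000, weight = 0.
  m = 100 → c = 1011000, weight = 3.
  m = 010 → c = 1101010, weight = 4.
  m = 110 → c = 0110010, weight = 3.
  m = 001 → c = 1111010, weight = 5.
  m = 101 → c = 0100010, weight = 2.
  m = 011 → c = 0010000, weight = 1.
  m = 111 → c = 1001000, weight = 2.
Tally weights:
  weight 0: 1 codewords.
  weight 1: 1 codewords.
  weight 2: 2 codewords.
  weight 3: 2 codewords.
  weight 4: 1 codewords.
  weight 5: 1 codewords.
Minimum distance d = smallest w > 0 with A_w > 0 = 1.
Sanity: Σ A_w = 8 = 2^3 = 8 ✓.


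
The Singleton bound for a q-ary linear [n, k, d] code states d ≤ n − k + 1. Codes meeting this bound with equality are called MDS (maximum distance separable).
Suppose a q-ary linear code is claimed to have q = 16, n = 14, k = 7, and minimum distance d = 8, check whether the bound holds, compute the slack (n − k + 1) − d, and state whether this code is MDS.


Singleton RHS = n − k + 1 = 8, slack = 0, bound satisfied, MDS.

Singleton bound: d ≤ n − k + 1.
Here n = 14, k = 7, so n − k + 1 = 8.
Given d = 8, check d ≤ 8: YES.
Slack = (n − k + 1) − d = 0.
The code is MDS (slack = 0).
Description: the claimed parameters are [14, 7, 8]_16; such a code would be MDS (meets Singleton bound).


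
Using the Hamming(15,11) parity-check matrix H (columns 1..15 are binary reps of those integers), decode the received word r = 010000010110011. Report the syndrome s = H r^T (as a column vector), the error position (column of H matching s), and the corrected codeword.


s = (1, 0, 1, 0)^T, error position = 10, corrected codeword c = 010000010010011

Compute s = H r^T mod 2 one row at a time:
  s_1 = 1 + 0 + 1 + 1 + 0 + 0 + 1 + 1 = 5 ≡ 1 (mod 2).
  s_2 = 0 + 0 + 0 + 0 + 0 + 0 + 1 + 1 = 2 ≡ 0 (mod 2).
  s_3 = 1 + 0 + 0 + 0 + 1 + 1 + 1 + 1 = 5 ≡ 1 (mod 2).
  s_4 = 0 + 0 + 0 + 0 + 0 + 1 + 0 + 1 = 2 ≡ 0 (mod 2).
s = (1, 0, 1, 0)^T — this equals column 10 of H (binary 1010), so error is at position 10.
Correct: flip bit 10 of r = 010000010110011 to get c = 010000010010011.


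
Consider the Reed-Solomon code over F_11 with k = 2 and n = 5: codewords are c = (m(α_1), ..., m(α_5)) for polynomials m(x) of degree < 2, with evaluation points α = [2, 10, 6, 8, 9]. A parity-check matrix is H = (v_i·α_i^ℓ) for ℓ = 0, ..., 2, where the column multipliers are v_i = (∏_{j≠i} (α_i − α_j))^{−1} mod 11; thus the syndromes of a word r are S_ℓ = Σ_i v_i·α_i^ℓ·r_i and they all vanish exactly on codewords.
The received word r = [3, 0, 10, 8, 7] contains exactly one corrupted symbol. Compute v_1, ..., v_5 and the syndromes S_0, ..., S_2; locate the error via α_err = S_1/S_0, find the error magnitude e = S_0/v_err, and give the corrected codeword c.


S = (3, 8, 3), error at position 2, error magnitude e = 5, c = [3, 6, 10, 8, 7].

Step 1: column multipliers v_i = (∏_{j≠i}(α_i − α_j))^{−1} mod 11.
  i = 1 (α = 2): (2−10)(2−6)(2−8)(2−9) = (−8)·(−4)·(−6)·(−7) = 1344 ≡ 2, so v_1 = 2^{−1} = 6 (mod 11).
  i = 2 (α = 10): (10−2)(10−6)(10−8)(10−9) = 8·4·2·1 = 64 ≡ 9, so v_2 = 9^{−1} = 5 (mod 11).
  i = 3 (α = 6): (6−2)(6−10)(6−8)(6−9) = 4·(−4)·(−2)·(−3) = −96 ≡ 3, so v_3 = 3^{−1} = 4 (mod 11).
  i = 4 (α = 8): (8−2)(8−10)(8−6)(8−9) = 6·(−2)·2·(−1) = 24 ≡ 2, so v_4 = 2^{−1} = 6 (mod 11).
  i = 5 (α = 9): (9−2)(9−10)(9−6)(9−8) = 7·(−1)·3·1 = −21 ≡ 1, so v_5 = 1^{−1} = 1 (mod 11).
  v = [6, 5, 4, 6, 1].
Step 2: syndromes of r = [3, 0, 10, 8, 7] (all sums mod 11).
  S_0 = Σ v_i r_i = 6·3 + 5·0 + 4·10 + 6·8 + 1·7 = 113 ≡ 3.
  S_1 = Σ v_i α_i r_i = 6·2·3 + 5·10·0 + 4·6·10 + 6·8·8 + 1·9·7 = 723 ≡ 8.
  α_i^2 mod 11 = [4, 1, 3, 9, 4].
  S_2 = Σ v_i α_i^2 r_i = 6·4·3 + 5·1·0 + 4·3·10 + 6·9·8 + 1·4·7 = 652 ≡ 3.
  S = (3, 8, 3) ≠ 0, so r is not a codeword (an error is present).
Step 3: locate the error. For a single error e at position i, S_ℓ = v_i·e·α_i^ℓ, so α_err = S_1/S_0.
  S_0^{−1} = 3^{−1} = 4 (mod 11), so α_err = 8·4 = 32 ≡ 10 = α_2. Error position i = 2.
  Consistency check: S_2/S_1 = 3·7 = 21 ≡ 10 = α_err ✓ (single-error assumption holds).
Step 4: error magnitude e = S_0/v_2 = S_0·∏_{j≠2}(α_2 − α_j) = 3·9 = 27 ≡ 5 (mod 11).
Step 5: correct position 2: c_2 = r_2 − e = 0 − 5 ≡ 6 (mod 11). Hence c = [3, 6, 10, 8, 7].
  Check: interpolating c through the α_i gives m(x) = 5 + 10·x (degree < 2) with m(α_i) = c_i for every i, so c is indeed a codeword.


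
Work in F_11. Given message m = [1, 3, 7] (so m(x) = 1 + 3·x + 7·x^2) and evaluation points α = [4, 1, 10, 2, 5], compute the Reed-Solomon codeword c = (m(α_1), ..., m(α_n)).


c = [4, 0, 5, 2, 4]

Message polynomial: m(x) = 1 + 3·x + 7·x^2 (mod 11).
For each evaluation point α_i, compute m(α_i) mod 11:
  α_1 = 4: Horner steps 7 → 9 → 4, so m(4) = 4.
  α_2 = 1: Horner steps 7 → 10 → 0, so m(1) = 0.
  α_3 = 10: Horner steps 7 → 7 → 5, so m(10) = 5.
  α_4 = 2: Horner steps 7 → 6 → 2, so m(2) = 2.
  α_5 = 5: Horner steps 7 → 5 → 4, so m(5) = 4.
Codeword c = [4, 0, 5, 2, 4] ∈ F_11^5.


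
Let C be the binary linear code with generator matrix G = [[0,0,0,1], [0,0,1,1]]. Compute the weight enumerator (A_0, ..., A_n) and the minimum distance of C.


Weight distribution: A_0 = 1, A_1 = 2, A_2 = 1. Minimum distance d = 1.

Enumerate all 2^2 = 4 messages m ∈ F_2^2.
For each, compute codeword c = mG in F_2^4, then tally its weight.
  m = 00 → c = 0000, weight = 0.
  m = 10 → c = 0001, weight = 1.
  m = 01 → c = 0011, weight = 2.
  m = 11 → c = 0010, weight = 1.
Tally weights:
  weight 0: 1 codewords.
  weight 1: 2 codewords.
  weight 2: 1 codewords.
Minimum distance d = smallest w > 0 with A_w > 0 = 1.
Sanity: Σ A_w = 4 = 2^2 = 4 ✓.


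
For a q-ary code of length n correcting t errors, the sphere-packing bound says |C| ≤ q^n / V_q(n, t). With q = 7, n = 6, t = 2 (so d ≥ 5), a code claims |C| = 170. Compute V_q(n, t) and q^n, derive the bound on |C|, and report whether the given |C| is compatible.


V_q(n, t) = 577, q^n = 117649, Hamming bound = 203, |C| = 170 ≤ bound (satisfied).

Step 1: Compute V_q(n, t) = Σ_{j=0}^2 C(n, j) (q−1)^j.
  j = 0: C(6,0)·(6)^0 = 1·1 = 1.
  j = 1: C(6,1)·(6)^1 = 6·6 = 36.
  j = 2: C(6,2)·(6)^2 = 15·36 = 540.
  V_q(n, t) = 1 + 36 + 540 = 577.
Step 2: q^n = 7^6 = 117649.
Step 3: Hamming bound ⌊q^n / V_q(n,t)⌋ = ⌊117649/577⌋ = 203.
Step 4: Compare |C| = 170 to 203: satisfied.
The claimed |C| lies below the Hamming bound.


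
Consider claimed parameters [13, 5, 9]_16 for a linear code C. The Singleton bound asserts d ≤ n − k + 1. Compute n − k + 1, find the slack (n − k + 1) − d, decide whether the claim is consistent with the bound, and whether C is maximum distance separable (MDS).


Singleton RHS = n − k + 1 = 9, slack = 0, bound satisfied, MDS.

Singleton bound: d ≤ n − k + 1.
Here n = 13, k = 5, so n − k + 1 = 9.
Given d = 9, check d ≤ 9: YES.
Slack = (n − k + 1) − d = 0.
The code is MDS (slack = 0).
Description: the claimed parameters are [13, 5, 9]_16; such a code would be MDS (meets Singleton bound).


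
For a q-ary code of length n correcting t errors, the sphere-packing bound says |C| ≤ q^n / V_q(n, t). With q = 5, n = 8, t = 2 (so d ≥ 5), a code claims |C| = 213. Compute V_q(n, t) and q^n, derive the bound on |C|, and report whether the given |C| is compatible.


V_q(n, t) = 481, q^n = 390625, Hamming bound = 812, |C| = 213 ≤ bound (satisfied).

Step 1: Compute V_q(n, t) = Σ_{j=0}^2 C(n, j) (q−1)^j.
  j = 0: C(8,0)·(4)^0 = 1·1 = 1.
  j = 1: C(8,1)·(4)^1 = 8·4 = 32.
  j = 2: C(8,2)·(4)^2 = 28·16 = 448.
  V_q(n, t) = 1 + 32 + 448 = 481.
Step 2: q^n = 5^8 = 390625.
Step 3: Hamming bound ⌊q^n / V_q(n,t)⌋ = ⌊390625/481⌋ = 812.
Step 4: Compare |C| = 213 to 812: satisfied.
The claimed |C| lies below the Hamming bound.


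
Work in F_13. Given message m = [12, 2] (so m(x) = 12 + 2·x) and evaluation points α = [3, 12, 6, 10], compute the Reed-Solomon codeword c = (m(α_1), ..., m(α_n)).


c = [5, 10, 11, 6]

Message polynomial: m(x) = 12 + 2·x (mod 13).
For each evaluation point α_i, compute m(α_i) mod 13:
  α_1 = 3: Horner steps 2 → 5, so m(3) = 5.
  α_2 = 12: Horner steps 2 → 10, so m(12) = 10.
  α_3 = 6: Horner steps 2 → 11, so m(6) = 11.
  α_4 = 10: Horner steps 2 → 6, so m(10) = 6.
Codeword c = [5, 10, 11, 6] ∈ F_13^4.


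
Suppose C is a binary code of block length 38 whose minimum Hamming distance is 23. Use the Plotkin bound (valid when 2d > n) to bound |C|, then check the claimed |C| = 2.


Plotkin bound M ≤ 4; given |C| = 2 ≤ bound (satisfied).

Check applicability: 2d = 46, n = 38.
2d − n = 8 > 0, so Plotkin applies.
Compute d/(2d−n) = 23/8 ≈ 2.8750.
⌊d/(2d−n)⌋ = 2.
Plotkin bound: M ≤ 2·2 = 4.
Given |C| = 2, check: satisfied.
This |C| is below the Plotkin bound.


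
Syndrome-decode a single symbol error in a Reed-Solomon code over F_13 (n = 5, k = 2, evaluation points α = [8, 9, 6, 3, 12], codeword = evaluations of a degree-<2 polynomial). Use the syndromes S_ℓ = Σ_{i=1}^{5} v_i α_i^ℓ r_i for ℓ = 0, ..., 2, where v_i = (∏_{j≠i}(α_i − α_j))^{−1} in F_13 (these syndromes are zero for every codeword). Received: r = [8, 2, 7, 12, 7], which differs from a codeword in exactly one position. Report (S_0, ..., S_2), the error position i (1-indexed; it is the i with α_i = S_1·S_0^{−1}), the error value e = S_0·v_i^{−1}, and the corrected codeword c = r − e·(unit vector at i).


S = (8, 5, 8), error at position 5, error magnitude e = 10, c = [8, 2, 7, 12, 10].

Step 1: column multipliers v_i = (∏_{j≠i}(α_i − α_j))^{−1} mod 13.
  i = 1 (α = 8): (8−9)(8−6)(8−3)(8−12) = (−1)·2·5·(−4) = 40 ≡ 1, so v_1 = 1^{−1} = 1 (mod 13).
  i = 2 (α = 9): (9−8)(9−6)(9−3)(9−12) = 1·3·6·(−3) = −54 ≡ 11, so v_2 = 11^{−1} = 6 (mod 13).
  i = 3 (α = 6): (6−8)(6−9)(6−3)(6−12) = (−2)·(−3)·3·(−6) = −108 ≡ 9, so v_3 = 9^{−1} = 3 (mod 13).
  i = 4 (α = 3): (3−8)(3−9)(3−6)(3−12) = (−5)·(−6)·(−3)·(−9) = 810 ≡ 4, so v_4 = 4^{−1} = 10 (mod 13).
  i = 5 (α = 12): (12−8)(12−9)(12−6)(12−3) = 4·3·6·9 = 648 ≡ 11, so v_5 = 11^{−1} = 6 (mod 13).
  v = [1, 6, 3, 10, 6].
Step 2: syndromes of r = [8, 2, 7, 12, 7] (all sums mod 13).
  S_0 = Σ v_i r_i = 1·8 + 6·2 + 3·7 + 10·12 + 6·7 = 203 ≡ 8.
  S_1 = Σ v_i α_i r_i = 1·8·8 + 6·9·2 + 3·6·7 + 10·3·12 + 6·12·7 = 1162 ≡ 5.
  α_i^2 mod 13 = [12, 3, 10, 9, 1].
  S_2 = Σ v_i α_i^2 r_i = 1·12·8 + 6·3·2 + 3·10·7 + 10·9·12 + 6·1·7 = 1464 ≡ 8.
  S = (8, 5, 8) ≠ 0, so r is not a codeword (an error is present).
Step 3: locate the error. For a single error e at position i, S_ℓ = v_i·e·α_i^ℓ, so α_err = S_1/S_0.
  S_0^{−1} = 8^{−1} = 5 (mod 13), so α_err = 5·5 = 25 ≡ 12 = α_5. Error position i = 5.
  Consistency check: S_2/S_1 = 8·8 = 64 ≡ 12 = α_err ✓ (single-error assumption holds).
Step 4: error magnitude e = S_0/v_5 = S_0·∏_{j≠5}(α_5 − α_j) = 8·11 = 88 ≡ 10 (mod 13).
Step 5: correct position 5: c_5 = r_5 − e = 7 − 10 ≡ 10 (mod 13). Hence c = [8, 2, 7, 12, 10].
  Check: interpolating c through the α_i gives m(x) = 4 + 7·x (degree < 2) with m(α_i) = c_i for every i, so c is indeed a codeword.


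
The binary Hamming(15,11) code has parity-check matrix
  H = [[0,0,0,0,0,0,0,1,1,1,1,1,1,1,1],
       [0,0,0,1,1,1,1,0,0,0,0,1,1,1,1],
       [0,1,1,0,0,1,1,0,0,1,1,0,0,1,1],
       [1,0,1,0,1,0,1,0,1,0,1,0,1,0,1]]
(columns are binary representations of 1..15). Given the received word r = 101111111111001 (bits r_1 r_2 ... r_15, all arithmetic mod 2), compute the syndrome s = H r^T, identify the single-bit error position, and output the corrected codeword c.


s = (0, 0, 0, 1)^T, error position = 1, corrected codeword c = 001111111111001

Compute s = H r^T mod 2 one row at a time:
  s_1 = 1 + 1 + 1 + 1 + 1 + 0 + 0 + 1 = 6 ≡ 0 (mod 2).
  s_2 = 1 + 1 + 1 + 1 + 1 + 0 + 0 + 1 = 6 ≡ 0 (mod 2).
  s_3 = 0 + 1 + 1 + 1 + 1 + 1 + 0 + 1 = 6 ≡ 0 (mod 2).
  s_4 = 1 + 1 + 1 + 1 + 1 + 1 + 0 + 1 = 7 ≡ 1 (mod 2).
s = (0, 0, 0, 1)^T — this equals column 1 of H (binary 0001), so error is at position 1.
Correct: flip bit 1 of r = 101111111111001 to get c = 001111111111001.


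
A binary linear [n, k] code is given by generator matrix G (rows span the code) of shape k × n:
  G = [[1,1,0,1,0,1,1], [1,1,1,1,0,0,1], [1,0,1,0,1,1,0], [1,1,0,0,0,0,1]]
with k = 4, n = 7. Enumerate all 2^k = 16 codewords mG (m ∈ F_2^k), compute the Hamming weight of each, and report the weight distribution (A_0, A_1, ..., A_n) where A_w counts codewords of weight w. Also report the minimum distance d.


Weight distribution: A_0 = 1, A_2 = 4, A_3 = 2, A_4 = 3, A_5 = 6. Minimum distance d = 2.

Enumerate all 2^4 = 16 messages m ∈ F_2^4.
For each, compute codeword c = mG in F_2^7, then tally its weight.
  m = 0000 → c = 0000000, weight = 0.
  m = 1000 → c = 1101011, weight = 5.
  m = 0100 → c = 1111001, weight = 5.
  m = 1100 → c = 0010010, weight = 2.
  m = 0010 → c = 1010110, weight = 4.
  m = 1010 → c = 0111101, weight = 5.
  m = 0110 → c = 0101111, weight = 5.
  m = 1110 → c = 1000100, weight = 2.
  m = 0001 → c = 1100001, weight = 3.
  m = 1001 → c = 0001010, weight = 2.
  m = 0101 → c = 0011000, weight = 2.
  m = 1101 → c = 1110011, weight = 5.
  m = 0011 → c = 0110111, weight = 5.
  m = 1011 → c = 1011100, weight = 4.
  m = 0111 → c = 1001110, weight = 4.
  m = 1111 → c = 0100101, weight = 3.
Tally weights:
  weight 0: 1 codewords.
  weight 2: 4 codewords.
  weight 3: 2 codewords.
  weight 4: 3 codewords.
  weight 5: 6 codewords.
Minimum distance d = smallest w > 0 with A_w > 0 = 2.
Sanity: Σ A_w = 16 = 2^4 = 16 ✓.


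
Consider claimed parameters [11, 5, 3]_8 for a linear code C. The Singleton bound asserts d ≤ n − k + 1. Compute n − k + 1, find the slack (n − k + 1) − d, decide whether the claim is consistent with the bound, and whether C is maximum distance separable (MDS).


Singleton RHS = n − k + 1 = 7, slack = 4, bound satisfied, not MDS.

Singleton bound: d ≤ n − k + 1.
Here n = 11, k = 5, so n − k + 1 = 7.
Given d = 3, check d ≤ 7: YES.
Slack = (n − k + 1) − d = 4.
The code is NOT MDS (slack = 4 > 0).
Description: the claimed parameters are [11, 5, 3]_8; such a code would be non-MDS.


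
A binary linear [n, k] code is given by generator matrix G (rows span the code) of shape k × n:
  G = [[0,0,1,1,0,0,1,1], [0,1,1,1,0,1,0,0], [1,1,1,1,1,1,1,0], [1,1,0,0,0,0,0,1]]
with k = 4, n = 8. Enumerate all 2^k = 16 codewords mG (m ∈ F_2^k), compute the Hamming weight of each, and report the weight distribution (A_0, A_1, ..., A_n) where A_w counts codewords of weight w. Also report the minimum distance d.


Weight distribution: A_0 = 1, A_2 = 1, A_3 = 3, A_4 = 5, A_5 = 4, A_6 = 1, A_7 = 1. Minimum distance d = 2.

Enumerate all 2^4 = 16 messages m ∈ F_2^4.
For each, compute codeword c = mG in F_2^8, then tally its weight.
  m = 0000 → c = 00000000, weight = 0.
  m = 1000 → c = 00110011, weight = 4.
  m = 0100 → c = 01110100, weight = 4.
  m = 1100 → c = 01000111, weight = 4.
  m = 0010 → c = 11111110, weight = 7.
  m = 1010 → c = 11001101, weight = 5.
  m = 0110 → c = 10001010, weight = 3.
  m = 1110 → c = 10111001, weight = 5.
  m = 0001 → c = 11000001, weight = 3.
  m = 1001 → c = 11110010, weight = 5.
  m = 0101 → c = 10110101, weight = 5.
  m = 1101 → c = 10000110, weight = 3.
  m = 0011 → c = 00111111, weight = 6.
  m = 1011 → c = 00001100, weight = 2.
  m = 0111 → c = 01001011, weight = 4.
  m = 1111 → c = 01111000, weight = 4.
Tally weights:
  weight 0: 1 codewords.
  weight 2: 1 codewords.
  weight 3: 3 codewords.
  weight 4: 5 codewords.
  weight 5: 4 codewords.
  weight 6: 1 codewords.
  weight 7: 1 codewords.
Minimum distance d = smallest w > 0 with A_w > 0 = 2.
Sanity: Σ A_w = 16 = 2^4 = 16 ✓.
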